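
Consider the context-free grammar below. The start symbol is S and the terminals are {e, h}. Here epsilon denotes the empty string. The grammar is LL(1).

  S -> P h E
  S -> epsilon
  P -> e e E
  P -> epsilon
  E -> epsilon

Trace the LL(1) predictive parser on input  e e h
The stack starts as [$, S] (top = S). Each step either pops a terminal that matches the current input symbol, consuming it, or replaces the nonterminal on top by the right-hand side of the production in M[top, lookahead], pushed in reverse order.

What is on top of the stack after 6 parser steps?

E

     Stack        Input    Action
  1  $ S          e e h $  expand S -> P h E
  2  $ E h P      e e h $  expand P -> e e E
  3  $ E h E e e  e e h $  match e
  4  $ E h E e    e h $    match e
  5  $ E h E      h $      expand E -> epsilon
  6  $ E h        h $      match h
Stack after step 6: $ E (top = E).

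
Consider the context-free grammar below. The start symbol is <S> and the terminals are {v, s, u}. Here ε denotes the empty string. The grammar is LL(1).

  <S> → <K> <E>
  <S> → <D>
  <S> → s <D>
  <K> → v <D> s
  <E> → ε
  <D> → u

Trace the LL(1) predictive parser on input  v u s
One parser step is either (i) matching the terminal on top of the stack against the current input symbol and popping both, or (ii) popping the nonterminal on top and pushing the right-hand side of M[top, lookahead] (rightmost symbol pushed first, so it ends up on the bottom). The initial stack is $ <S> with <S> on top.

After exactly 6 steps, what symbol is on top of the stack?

step 1: stack=$ <S>  input=v u s $  — expand <S> → <K> <E>
step 2: stack=$ <E> <K>  input=v u s $  — expand <K> → v <D> s
step 3: stack=$ <E> s <D> v  input=v u s $  — match v
step 4: stack=$ <E> s <D>  input=u s $  — expand <D> → u
step 5: stack=$ <E> s u  input=u s $  — match u
step 6: stack=$ <E> s  input=s $  — match s
Stack after step 6: $ <E> (top = <E>).

<E>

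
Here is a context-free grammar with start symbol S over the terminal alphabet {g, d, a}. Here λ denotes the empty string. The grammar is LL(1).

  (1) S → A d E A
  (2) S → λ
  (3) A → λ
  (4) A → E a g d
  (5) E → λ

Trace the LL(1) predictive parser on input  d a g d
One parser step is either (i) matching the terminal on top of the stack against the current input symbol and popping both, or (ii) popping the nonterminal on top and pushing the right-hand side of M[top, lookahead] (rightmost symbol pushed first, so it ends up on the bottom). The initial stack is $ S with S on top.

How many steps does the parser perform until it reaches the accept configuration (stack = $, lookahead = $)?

     Stack      Input      Action
  1  $ S        d a g d $  expand S → A d E A
  2  $ A E d A  d a g d $  expand A → λ
  3  $ A E d    d a g d $  match d
  4  $ A E      a g d $    expand E → λ
  5  $ A        a g d $    expand A → E a g d
  6  $ d g a E  a g d $    expand E → λ
  7  $ d g a    a g d $    match a
  8  $ d g      g d $      match g
  9  $ d        d $        match d
Accept reached after 9 steps.

9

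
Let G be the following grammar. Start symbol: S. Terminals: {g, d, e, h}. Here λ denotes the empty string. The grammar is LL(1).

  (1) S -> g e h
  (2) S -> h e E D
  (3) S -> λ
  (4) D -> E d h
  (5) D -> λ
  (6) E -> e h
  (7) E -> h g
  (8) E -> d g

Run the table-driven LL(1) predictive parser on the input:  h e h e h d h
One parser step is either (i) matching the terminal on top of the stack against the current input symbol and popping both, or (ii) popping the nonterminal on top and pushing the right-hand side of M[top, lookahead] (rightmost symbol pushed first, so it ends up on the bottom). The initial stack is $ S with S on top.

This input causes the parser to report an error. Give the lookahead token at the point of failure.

e

     Stack      Input            Action
  1  $ S        h e h e h d h $  expand S -> h e E D
  2  $ D E e h  h e h e h d h $  match h
  3  $ D E e    e h e h d h $    match e
  4  $ D E      h e h d h $      expand E -> h g
  5  $ D g h    h e h d h $      match h
  6  $ D g      e h d h $        error: top is terminal g but lookahead is e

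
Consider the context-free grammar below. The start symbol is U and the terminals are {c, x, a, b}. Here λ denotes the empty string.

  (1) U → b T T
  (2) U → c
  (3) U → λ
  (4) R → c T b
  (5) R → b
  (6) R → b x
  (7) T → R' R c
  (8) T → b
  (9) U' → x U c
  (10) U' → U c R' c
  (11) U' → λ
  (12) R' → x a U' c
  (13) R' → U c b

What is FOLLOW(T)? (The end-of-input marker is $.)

{$, b, c, x}

FIRST(U) = {λ, b, c}
FIRST(R) = {b, c}
FIRST(U') = {λ, b, c, x}  (via U c R' c)
FIRST(R') = {b, c, x}  (via U c b)
FIRST(T) = {b, c, x}  (via R' R c)
FOLLOW(U) includes $ since U is the start symbol.
FOLLOW(U): in U'→x U c, U is followed by c with FIRST {c}; in U'→U c R' c, U is followed by c R' c with FIRST {c}; in R'→U c b, U is followed by c b with FIRST {c}. Thus FOLLOW(U) = {$, c}.
FOLLOW(R): in T→R' R c, R is followed by c with FIRST {c}. Thus FOLLOW(R) = {c}.
FOLLOW(T): in U→b T T (occurrence 1), T is followed by T with FIRST {b, c, x}; in U→b T T (occurrence 2), the suffix after T is empty, so FOLLOW(T) ⊇ FOLLOW(U) = {$, c}; in R→c T b, T is followed by b with FIRST {b}. Thus FOLLOW(T) = {$, b, c, x}.
FOLLOW(U'): in R'→x a U' c, U' is followed by c with FIRST {c}. Thus FOLLOW(U') = {c}.
FOLLOW(R'): in T→R' R c, R' is followed by R c with FIRST {b, c}; in U'→U c R' c, R' is followed by c with FIRST {c}. Thus FOLLOW(R') = {b, c}.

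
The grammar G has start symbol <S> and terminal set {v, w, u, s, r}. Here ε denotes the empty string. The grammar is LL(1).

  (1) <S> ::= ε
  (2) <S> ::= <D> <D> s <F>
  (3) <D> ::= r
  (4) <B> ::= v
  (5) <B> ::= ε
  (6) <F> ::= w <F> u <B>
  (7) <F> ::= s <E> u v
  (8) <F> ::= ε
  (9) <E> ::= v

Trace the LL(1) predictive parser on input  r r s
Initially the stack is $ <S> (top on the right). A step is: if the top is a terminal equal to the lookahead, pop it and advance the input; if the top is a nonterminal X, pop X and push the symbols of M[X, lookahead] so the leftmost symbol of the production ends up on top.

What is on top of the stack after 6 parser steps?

step 1: stack=$ <S>  input=r r s $  — expand <S> ::= <D> <D> s <F>
step 2: stack=$ <F> s <D> <D>  input=r r s $  — expand <D> ::= r
step 3: stack=$ <F> s <D> r  input=r r s $  — match r
step 4: stack=$ <F> s <D>  input=r s $  — expand <D> ::= r
step 5: stack=$ <F> s r  input=r s $  — match r
step 6: stack=$ <F> s  input=s $  — match s
Stack after step 6: $ <F> (top = <F>).

<F>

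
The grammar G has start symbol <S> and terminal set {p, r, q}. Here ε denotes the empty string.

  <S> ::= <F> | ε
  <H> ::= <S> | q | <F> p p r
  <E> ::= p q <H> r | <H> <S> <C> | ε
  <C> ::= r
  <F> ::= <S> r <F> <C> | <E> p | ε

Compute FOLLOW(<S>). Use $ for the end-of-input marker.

{$, p, q, r}

FIRST(<C>): from <C>::=r we get {r}. So FIRST(<C>) = {r}.
FIRST(<S>): from <S>::=<F> we get {ε, p, q, r}; from <S>::=ε we get {ε}. So FIRST(<S>) = {ε, p, q, r}.
FIRST(<H>): from <H>::=<S> we get {ε, p, q, r}; from <H>::=q we get {q}; from <H>::=<F> p p r we get {p, q, r}. So FIRST(<H>) = {ε, p, q, r}.
FIRST(<E>): from <E>::=p q <H> r we get {p}; from <E>::=<H> <S> <C> we get {p, q, r}; from <E>::=ε we get {ε}. So FIRST(<E>) = {ε, p, q, r}.
FIRST(<F>): from <F>::=<S> r <F> <C> we get {p, q, r}; from <F>::=<E> p we get {p, q, r}; from <F>::=ε we get {ε}. So FIRST(<F>) = {ε, p, q, r}.
FOLLOW(<S>) includes $ since <S> is the start symbol.
FOLLOW(<H>): in <E>::=p q <H> r, <H> is followed by r with FIRST {r}; in <E>::=<H> <S> <C>, <H> is followed by <S> <C> with FIRST {p, q, r}. Thus FOLLOW(<H>) = {p, q, r}.
FOLLOW(<S>): in <H>::=<S>, the suffix after <S> is empty, so FOLLOW(<S>) ⊇ FOLLOW(<H>) = {p, q, r}; in <E>::=<H> <S> <C>, <S> is followed by <C> with FIRST {r}; in <F>::=<S> r <F> <C>, <S> is followed by r <F> <C> with FIRST {r}. Thus FOLLOW(<S>) = {$, p, q, r}.
FOLLOW(<E>): in <F>::=<E> p, <E> is followed by p with FIRST {p}. Thus FOLLOW(<E>) = {p}.
FOLLOW(<F>): in <S>::=<F>, the suffix after <F> is empty, so FOLLOW(<F>) ⊇ FOLLOW(<S>) = {$, p, q, r}; in <H>::=<F> p p r, <F> is followed by p p r with FIRST {p}; in <F>::=<S> r <F> <C>, <F> is followed by <C> with FIRST {r}. Thus FOLLOW(<F>) = {$, p, q, r}.
FOLLOW(<C>): in <E>::=<H> <S> <C>, the suffix after <C> is empty, so FOLLOW(<C>) ⊇ FOLLOW(<E>) = {p}; in <F>::=<S> r <F> <C>, the suffix after <C> is empty, so FOLLOW(<C>) ⊇ FOLLOW(<F>) = {$, p, q, r}. Thus FOLLOW(<C>) = {$, p, q, r}.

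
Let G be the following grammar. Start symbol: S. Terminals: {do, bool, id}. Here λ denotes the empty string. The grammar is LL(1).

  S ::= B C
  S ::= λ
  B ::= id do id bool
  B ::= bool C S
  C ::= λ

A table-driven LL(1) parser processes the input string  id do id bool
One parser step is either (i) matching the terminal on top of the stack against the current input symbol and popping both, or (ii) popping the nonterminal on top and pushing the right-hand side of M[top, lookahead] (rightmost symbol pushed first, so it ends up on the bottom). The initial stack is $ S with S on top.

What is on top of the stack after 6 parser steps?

     Stack              Input            Action
  1  $ S                id do id bool $  expand S ::= B C
  2  $ C B              id do id bool $  expand B ::= id do id bool
  3  $ C bool id do id  id do id bool $  match id
  4  $ C bool id do     do id bool $     match do
  5  $ C bool id        id bool $        match id
  6  $ C bool           bool $           match bool
Stack after step 6: $ C (top = C).

C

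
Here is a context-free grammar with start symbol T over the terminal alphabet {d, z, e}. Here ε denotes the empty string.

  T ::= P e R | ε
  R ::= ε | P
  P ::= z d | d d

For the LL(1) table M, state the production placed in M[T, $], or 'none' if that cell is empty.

FIRST(P): from P::=z d we get {z}; from P::=d d we get {d}. So FIRST(P) = {d, z}.
FIRST(T): from T::=P e R we get {d, z}; from T::=ε we get {ε}. So FIRST(T) = {ε, d, z}.
FIRST(R): from R::=ε we get {ε}; from R::=P we get {d, z}. So FIRST(R) = {ε, d, z}.
FOLLOW(T) includes $ since T is the start symbol.
FOLLOW(T): T appears on no right-hand side. Thus FOLLOW(T) = {$}.
For T ::= P e R: FIRST(P e R) = {d, z}, so it goes in M[T, t] for t ∈ {d, z}.
For T ::= ε: FIRST(ε) = {ε}, so it goes in M[T, t] for t ∈ {}; since ε ∈ FIRST, also for every t ∈ FOLLOW(T) = {$}.

T ::= ε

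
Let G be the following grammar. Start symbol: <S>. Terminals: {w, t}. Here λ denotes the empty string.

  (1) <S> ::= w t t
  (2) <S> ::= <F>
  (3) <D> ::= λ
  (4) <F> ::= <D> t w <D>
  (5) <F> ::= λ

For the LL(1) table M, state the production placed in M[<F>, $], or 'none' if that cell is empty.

FIRST(<D>): from <D>::=λ we get {λ}. So FIRST(<D>) = {λ}.
FIRST(<F>): from <F>::=<D> t w <D> we get {t}; from <F>::=λ we get {λ}. So FIRST(<F>) = {λ, t}.
FIRST(<S>): from <S>::=w t t we get {w}; from <S>::=<F> we get {λ, t}. So FIRST(<S>) = {λ, t, w}.
FOLLOW(<S>) includes $ since <S> is the start symbol.
FOLLOW(<S>): <S> appears on no right-hand side. Thus FOLLOW(<S>) = {$}.
FOLLOW(<F>): in <S>::=<F>, the suffix after <F> is empty, so FOLLOW(<F>) ⊇ FOLLOW(<S>) = {$}. Thus FOLLOW(<F>) = {$}.
For <F> ::= <D> t w <D>: FIRST(<D> t w <D>) = {t}, so it goes in M[<F>, t] for t ∈ {t}.
For <F> ::= λ: FIRST(λ) = {λ}, so it goes in M[<F>, t] for t ∈ {}; since λ ∈ FIRST, also for every t ∈ FOLLOW(<F>) = {$}.

<F> ::= λ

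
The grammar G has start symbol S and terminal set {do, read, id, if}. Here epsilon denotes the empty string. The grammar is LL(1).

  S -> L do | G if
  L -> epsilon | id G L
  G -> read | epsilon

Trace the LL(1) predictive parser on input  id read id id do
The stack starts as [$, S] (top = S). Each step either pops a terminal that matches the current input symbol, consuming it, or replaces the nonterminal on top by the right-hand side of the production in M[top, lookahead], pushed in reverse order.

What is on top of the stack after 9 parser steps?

id

     Stack        Input               Action
  1  $ S          id read id id do $  expand S -> L do
  2  $ do L       id read id id do $  expand L -> id G L
  3  $ do L G id  id read id id do $  match id
  4  $ do L G     read id id do $     expand G -> read
  5  $ do L read  read id id do $     match read
  6  $ do L       id id do $          expand L -> id G L
  7  $ do L G id  id id do $          match id
  8  $ do L G     id do $             expand G -> epsilon
  9  $ do L       id do $             expand L -> id G L
Stack after step 9: $ do L G id (top = id).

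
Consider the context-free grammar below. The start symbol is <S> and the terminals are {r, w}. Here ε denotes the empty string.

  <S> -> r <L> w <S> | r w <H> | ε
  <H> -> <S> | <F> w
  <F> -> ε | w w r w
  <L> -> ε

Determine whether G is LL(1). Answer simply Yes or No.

FIRST(<S>) = {ε, r}
FIRST(<H>) = {ε, r, w}
FIRST(<F>) = {ε, w}
FIRST(<L>) = {ε}
FOLLOW(<S>) = {$}
FOLLOW(<H>) = {$}
FOLLOW(<F>) = {w}
FOLLOW(<L>) = {w}
Cell M[<F>, w] receives both <F> -> ε and <F> -> w w r w — the grammar is not LL(1).

No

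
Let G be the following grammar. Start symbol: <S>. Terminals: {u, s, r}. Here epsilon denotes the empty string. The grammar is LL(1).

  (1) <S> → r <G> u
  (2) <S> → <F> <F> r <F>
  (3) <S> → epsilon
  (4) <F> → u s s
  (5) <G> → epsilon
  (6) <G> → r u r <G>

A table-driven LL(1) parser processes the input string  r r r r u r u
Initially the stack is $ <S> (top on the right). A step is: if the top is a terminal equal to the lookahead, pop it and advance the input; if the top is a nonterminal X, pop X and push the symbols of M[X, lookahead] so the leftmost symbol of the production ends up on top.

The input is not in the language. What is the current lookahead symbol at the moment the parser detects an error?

r

step 1: stack=$ <S>  input=r r r r u r u $  — expand <S> → r <G> u
step 2: stack=$ u <G> r  input=r r r r u r u $  — match r
step 3: stack=$ u <G>  input=r r r u r u $  — expand <G> → r u r <G>
step 4: stack=$ u <G> r u r  input=r r r u r u $  — match r
step 5: stack=$ u <G> r u  input=r r u r u $  — error: top is terminal u but lookahead is r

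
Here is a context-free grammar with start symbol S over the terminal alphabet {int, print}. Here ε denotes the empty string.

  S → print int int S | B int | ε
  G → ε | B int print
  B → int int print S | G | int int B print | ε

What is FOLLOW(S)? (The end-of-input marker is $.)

{$, int, print}

FIRST(S) = {ε, int, print}  (via B int)
FIRST(G) = {ε, int}  (via B int print)
FIRST(B) = {ε, int}  (via G)
FOLLOW(S) includes $ since S is the start symbol.
FOLLOW(B): in S→B int, B is followed by int with FIRST {int}; in G→B int print, B is followed by int print with FIRST {int}; in B→int int B print, B is followed by print with FIRST {print}. Thus FOLLOW(B) = {int, print}.
FOLLOW(S): in S→print int int S, the suffix after S is empty (adds nothing new); in B→int int print S, the suffix after S is empty, so FOLLOW(S) ⊇ FOLLOW(B) = {int, print}. Thus FOLLOW(S) = {$, int, print}.
FOLLOW(G): in B→G, the suffix after G is empty, so FOLLOW(G) ⊇ FOLLOW(B) = {int, print}. Thus FOLLOW(G) = {int, print}.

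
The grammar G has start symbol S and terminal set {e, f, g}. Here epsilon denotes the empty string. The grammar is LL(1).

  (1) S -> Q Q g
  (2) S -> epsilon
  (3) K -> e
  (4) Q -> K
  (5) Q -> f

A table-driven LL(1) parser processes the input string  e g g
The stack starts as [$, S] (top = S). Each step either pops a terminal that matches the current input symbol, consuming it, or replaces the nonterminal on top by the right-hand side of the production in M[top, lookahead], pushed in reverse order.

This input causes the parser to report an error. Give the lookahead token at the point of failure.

step 1: stack=$ S  input=e g g $  — expand S -> Q Q g
step 2: stack=$ g Q Q  input=e g g $  — expand Q -> K
step 3: stack=$ g Q K  input=e g g $  — expand K -> e
step 4: stack=$ g Q e  input=e g g $  — match e
step 5: stack=$ g Q  input=g g $  — error: M[Q, g] is empty

g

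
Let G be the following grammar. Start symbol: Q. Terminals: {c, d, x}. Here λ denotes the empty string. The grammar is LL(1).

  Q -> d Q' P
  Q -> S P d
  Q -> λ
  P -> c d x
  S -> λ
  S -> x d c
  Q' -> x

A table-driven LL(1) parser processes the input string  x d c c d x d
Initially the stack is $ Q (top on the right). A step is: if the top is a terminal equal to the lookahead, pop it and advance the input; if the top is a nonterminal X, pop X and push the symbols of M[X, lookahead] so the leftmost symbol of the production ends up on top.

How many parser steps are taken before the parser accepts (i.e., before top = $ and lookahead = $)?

      Stack        Input            Action
   1  $ Q          x d c c d x d $  expand Q -> S P d
   2  $ d P S      x d c c d x d $  expand S -> x d c
   3  $ d P c d x  x d c c d x d $  match x
   4  $ d P c d    d c c d x d $    match d
   5  $ d P c      c c d x d $      match c
   6  $ d P        c d x d $        expand P -> c d x
   7  $ d x d c    c d x d $        match c
   8  $ d x d      d x d $          match d
   9  $ d x        x d $            match x
  10  $ d          d $              match d
Accept reached after 10 steps.

10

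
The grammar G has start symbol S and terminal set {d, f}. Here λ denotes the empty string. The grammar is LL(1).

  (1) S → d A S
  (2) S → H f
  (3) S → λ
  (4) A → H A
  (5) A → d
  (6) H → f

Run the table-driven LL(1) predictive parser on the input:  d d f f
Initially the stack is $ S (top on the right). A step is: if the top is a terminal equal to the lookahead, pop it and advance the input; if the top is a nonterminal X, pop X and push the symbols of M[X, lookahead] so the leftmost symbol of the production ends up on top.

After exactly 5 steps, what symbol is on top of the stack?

step 1: stack=$ S  input=d d f f $  — expand S → d A S
step 2: stack=$ S A d  input=d d f f $  — match d
step 3: stack=$ S A  input=d f f $  — expand A → d
step 4: stack=$ S d  input=d f f $  — match d
step 5: stack=$ S  input=f f $  — expand S → H f
Stack after step 5: $ f H (top = H).

H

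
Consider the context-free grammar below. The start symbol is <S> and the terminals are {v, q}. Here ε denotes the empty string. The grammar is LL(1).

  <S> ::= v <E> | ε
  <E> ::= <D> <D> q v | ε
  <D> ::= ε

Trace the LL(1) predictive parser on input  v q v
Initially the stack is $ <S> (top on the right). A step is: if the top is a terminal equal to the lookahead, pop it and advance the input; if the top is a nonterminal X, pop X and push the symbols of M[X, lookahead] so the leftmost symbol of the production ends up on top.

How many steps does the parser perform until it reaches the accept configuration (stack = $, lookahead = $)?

     Stack          Input    Action
  1  $ <S>          v q v $  expand <S> ::= v <E>
  2  $ <E> v        v q v $  match v
  3  $ <E>          q v $    expand <E> ::= <D> <D> q v
  4  $ v q <D> <D>  q v $    expand <D> ::= ε
  5  $ v q <D>      q v $    expand <D> ::= ε
  6  $ v q          q v $    match q
  7  $ v            v $      match v
Accept reached after 7 steps.

7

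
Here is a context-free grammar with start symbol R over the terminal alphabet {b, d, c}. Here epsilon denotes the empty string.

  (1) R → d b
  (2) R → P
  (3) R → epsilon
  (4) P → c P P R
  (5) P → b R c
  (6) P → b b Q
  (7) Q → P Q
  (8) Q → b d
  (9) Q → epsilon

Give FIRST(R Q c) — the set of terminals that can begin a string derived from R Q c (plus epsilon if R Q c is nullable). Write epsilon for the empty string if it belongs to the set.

{b, c, d}

FIRST(P): from P→c P P R we get {c}; from P→b R c we get {b}; from P→b b Q we get {b}. So FIRST(P) = {b, c}.
FIRST(R): from R→d b we get {d}; from R→P we get {b, c}; from R→epsilon we get {epsilon}. So FIRST(R) = {epsilon, b, c, d}.
FIRST(Q): from Q→P Q we get {b, c}; from Q→b d we get {b}; from Q→epsilon we get {epsilon}. So FIRST(Q) = {epsilon, b, c}.
FIRST(R Q c): take FIRST of each symbol in turn, carrying on past any symbol whose FIRST contains epsilon; result {b, c, d}.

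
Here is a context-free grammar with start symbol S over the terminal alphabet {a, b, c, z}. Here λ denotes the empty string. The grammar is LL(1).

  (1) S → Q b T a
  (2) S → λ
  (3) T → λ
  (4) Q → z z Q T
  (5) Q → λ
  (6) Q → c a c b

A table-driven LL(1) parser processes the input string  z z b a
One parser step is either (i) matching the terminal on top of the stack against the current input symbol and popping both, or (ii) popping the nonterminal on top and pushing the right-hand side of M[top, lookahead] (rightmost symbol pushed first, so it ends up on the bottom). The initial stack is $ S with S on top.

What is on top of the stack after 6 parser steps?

step 1: stack=$ S  input=z z b a $  — expand S → Q b T a
step 2: stack=$ a T b Q  input=z z b a $  — expand Q → z z Q T
step 3: stack=$ a T b T Q z z  input=z z b a $  — match z
step 4: stack=$ a T b T Q z  input=z b a $  — match z
step 5: stack=$ a T b T Q  input=b a $  — expand Q → λ
step 6: stack=$ a T b T  input=b a $  — expand T → λ
Stack after step 6: $ a T b (top = b).

b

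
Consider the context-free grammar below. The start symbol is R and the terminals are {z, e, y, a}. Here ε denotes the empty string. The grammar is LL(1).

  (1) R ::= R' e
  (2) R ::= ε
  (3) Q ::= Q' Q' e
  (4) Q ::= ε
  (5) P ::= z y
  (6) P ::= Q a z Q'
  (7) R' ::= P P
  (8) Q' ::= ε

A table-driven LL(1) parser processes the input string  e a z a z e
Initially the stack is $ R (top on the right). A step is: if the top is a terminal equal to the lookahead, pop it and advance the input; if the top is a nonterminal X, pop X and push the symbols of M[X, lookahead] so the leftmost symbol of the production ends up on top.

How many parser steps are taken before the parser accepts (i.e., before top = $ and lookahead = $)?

      Stack                 Input          Action
   1  $ R                   e a z a z e $  expand R ::= R' e
   2  $ e R'                e a z a z e $  expand R' ::= P P
   3  $ e P P               e a z a z e $  expand P ::= Q a z Q'
   4  $ e P Q' z a Q        e a z a z e $  expand Q ::= Q' Q' e
   5  $ e P Q' z a e Q' Q'  e a z a z e $  expand Q' ::= ε
   6  $ e P Q' z a e Q'     e a z a z e $  expand Q' ::= ε
   7  $ e P Q' z a e        e a z a z e $  match e
   8  $ e P Q' z a          a z a z e $    match a
   9  $ e P Q' z            z a z e $      match z
  10  $ e P Q'              a z e $        expand Q' ::= ε
  11  $ e P                 a z e $        expand P ::= Q a z Q'
  12  $ e Q' z a Q          a z e $        expand Q ::= ε
  13  $ e Q' z a            a z e $        match a
  14  $ e Q' z              z e $          match z
  15  $ e Q'                e $            expand Q' ::= ε
  16  $ e                   e $            match e
Accept reached after 16 steps.

16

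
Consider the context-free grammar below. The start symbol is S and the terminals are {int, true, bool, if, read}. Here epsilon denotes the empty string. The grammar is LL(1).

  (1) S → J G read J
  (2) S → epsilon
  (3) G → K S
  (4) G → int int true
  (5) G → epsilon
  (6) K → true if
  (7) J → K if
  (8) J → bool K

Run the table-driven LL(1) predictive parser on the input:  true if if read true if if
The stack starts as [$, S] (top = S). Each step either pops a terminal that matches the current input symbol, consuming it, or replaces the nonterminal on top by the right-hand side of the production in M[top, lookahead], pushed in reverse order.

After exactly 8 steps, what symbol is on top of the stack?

J

step 1: stack=$ S  input=true if if read true if if $  — expand S → J G read J
step 2: stack=$ J read G J  input=true if if read true if if $  — expand J → K if
step 3: stack=$ J read G if K  input=true if if read true if if $  — expand K → true if
step 4: stack=$ J read G if if true  input=true if if read true if if $  — match true
step 5: stack=$ J read G if if  input=if if read true if if $  — match if
step 6: stack=$ J read G if  input=if read true if if $  — match if
step 7: stack=$ J read G  input=read true if if $  — expand G → epsilon
step 8: stack=$ J read  input=read true if if $  — match read
Stack after step 8: $ J (top = J).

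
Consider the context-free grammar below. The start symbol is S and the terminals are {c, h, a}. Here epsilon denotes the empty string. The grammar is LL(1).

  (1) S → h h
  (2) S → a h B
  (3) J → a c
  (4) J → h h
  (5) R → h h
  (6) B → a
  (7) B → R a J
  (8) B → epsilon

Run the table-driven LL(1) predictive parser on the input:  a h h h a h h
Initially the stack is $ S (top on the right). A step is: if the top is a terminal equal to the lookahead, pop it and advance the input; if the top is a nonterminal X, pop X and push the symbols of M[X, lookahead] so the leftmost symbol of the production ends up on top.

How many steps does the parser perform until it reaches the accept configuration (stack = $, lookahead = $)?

      Stack      Input            Action
   1  $ S        a h h h a h h $  expand S → a h B
   2  $ B h a    a h h h a h h $  match a
   3  $ B h      h h h a h h $    match h
   4  $ B        h h a h h $      expand B → R a J
   5  $ J a R    h h a h h $      expand R → h h
   6  $ J a h h  h h a h h $      match h
   7  $ J a h    h a h h $        match h
   8  $ J a      a h h $          match a
   9  $ J        h h $            expand J → h h
  10  $ h h      h h $            match h
  11  $ h        h $              match h
Accept reached after 11 steps.

11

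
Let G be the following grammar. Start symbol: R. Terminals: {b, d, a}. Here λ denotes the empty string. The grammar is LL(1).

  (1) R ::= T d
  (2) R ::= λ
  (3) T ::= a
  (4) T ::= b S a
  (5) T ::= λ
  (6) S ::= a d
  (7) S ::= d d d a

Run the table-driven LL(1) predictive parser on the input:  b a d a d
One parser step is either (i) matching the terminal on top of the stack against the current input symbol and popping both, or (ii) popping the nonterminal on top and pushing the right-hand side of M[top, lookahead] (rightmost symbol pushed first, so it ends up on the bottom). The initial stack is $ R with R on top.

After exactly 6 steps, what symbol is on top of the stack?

a

step 1: stack=$ R  input=b a d a d $  — expand R ::= T d
step 2: stack=$ d T  input=b a d a d $  — expand T ::= b S a
step 3: stack=$ d a S b  input=b a d a d $  — match b
step 4: stack=$ d a S  input=a d a d $  — expand S ::= a d
step 5: stack=$ d a d a  input=a d a d $  — match a
step 6: stack=$ d a d  input=d a d $  — match d
Stack after step 6: $ d a (top = a).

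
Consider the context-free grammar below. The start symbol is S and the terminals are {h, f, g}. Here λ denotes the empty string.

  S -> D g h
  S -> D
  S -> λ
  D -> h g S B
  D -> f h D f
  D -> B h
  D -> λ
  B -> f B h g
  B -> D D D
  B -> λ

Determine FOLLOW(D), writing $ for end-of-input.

FIRST(S): from S->D g h we get {f, g, h}; from S->D we get {λ, f, h}; from S->λ we get {λ}. So FIRST(S) = {λ, f, g, h}.
FIRST(D): from D->h g S B we get {h}; from D->f h D f we get {f}; from D->B h we get {f, h}; from D->λ we get {λ}. So FIRST(D) = {λ, f, h}.
FIRST(B): from B->f B h g we get {f}; from B->D D D we get {λ, f, h}; from B->λ we get {λ}. So FIRST(B) = {λ, f, h}.
FOLLOW(S) includes $ since S is the start symbol.
FOLLOW(S): in D->h g S B, S is followed by B with FIRST {λ, f, h}; in D->h g S B, the suffix after S is nullable, so FOLLOW(S) ⊇ FOLLOW(D) = {$, f, g, h}. Thus FOLLOW(S) = {$, f, g, h}.
FOLLOW(D): in S->D g h, D is followed by g h with FIRST {g}; in S->D, the suffix after D is empty, so FOLLOW(D) ⊇ FOLLOW(S) = {$, f, g, h}; in D->f h D f, D is followed by f with FIRST {f}; in B->D D D (occurrence 1), D is followed by D D with FIRST {λ, f, h}; in B->D D D (occurrence 1), the suffix after D is nullable, so FOLLOW(D) ⊇ FOLLOW(B) = {$, f, g, h}; in B->D D D (occurrence 2), D is followed by D with FIRST {λ, f, h}; in B->D D D (occurrence 2), the suffix after D is nullable, so FOLLOW(D) ⊇ FOLLOW(B) = {$, f, g, h}; in B->D D D (occurrence 3), the suffix after D is empty, so FOLLOW(D) ⊇ FOLLOW(B) = {$, f, g, h}. Thus FOLLOW(D) = {$, f, g, h}.
FOLLOW(B): in D->h g S B, the suffix after B is empty, so FOLLOW(B) ⊇ FOLLOW(D) = {$, f, g, h}; in D->B h, B is followed by h with FIRST {h}; in B->f B h g, B is followed by h g with FIRST {h}. Thus FOLLOW(B) = {$, f, g, h}.

{$, f, g, h}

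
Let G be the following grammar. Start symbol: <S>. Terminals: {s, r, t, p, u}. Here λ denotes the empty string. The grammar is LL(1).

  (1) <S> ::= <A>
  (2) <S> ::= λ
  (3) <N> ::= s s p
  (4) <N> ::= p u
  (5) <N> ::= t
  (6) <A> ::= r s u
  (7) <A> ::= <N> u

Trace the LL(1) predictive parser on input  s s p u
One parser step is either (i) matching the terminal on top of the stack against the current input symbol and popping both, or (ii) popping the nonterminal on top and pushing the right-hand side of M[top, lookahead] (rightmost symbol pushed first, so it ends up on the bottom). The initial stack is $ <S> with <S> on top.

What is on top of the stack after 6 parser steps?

     Stack      Input      Action
  1  $ <S>      s s p u $  expand <S> ::= <A>
  2  $ <A>      s s p u $  expand <A> ::= <N> u
  3  $ u <N>    s s p u $  expand <N> ::= s s p
  4  $ u p s s  s s p u $  match s
  5  $ u p s    s p u $    match s
  6  $ u p      p u $      match p
Stack after step 6: $ u (top = u).

u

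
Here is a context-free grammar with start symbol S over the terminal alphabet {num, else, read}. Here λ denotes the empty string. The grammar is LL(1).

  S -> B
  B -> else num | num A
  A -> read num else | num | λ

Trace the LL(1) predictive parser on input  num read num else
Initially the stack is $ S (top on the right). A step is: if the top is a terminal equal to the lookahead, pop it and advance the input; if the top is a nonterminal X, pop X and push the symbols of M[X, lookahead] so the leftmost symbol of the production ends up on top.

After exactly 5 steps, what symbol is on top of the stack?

num

step 1: stack=$ S  input=num read num else $  — expand S -> B
step 2: stack=$ B  input=num read num else $  — expand B -> num A
step 3: stack=$ A num  input=num read num else $  — match num
step 4: stack=$ A  input=read num else $  — expand A -> read num else
step 5: stack=$ else num read  input=read num else $  — match read
Stack after step 5: $ else num (top = num).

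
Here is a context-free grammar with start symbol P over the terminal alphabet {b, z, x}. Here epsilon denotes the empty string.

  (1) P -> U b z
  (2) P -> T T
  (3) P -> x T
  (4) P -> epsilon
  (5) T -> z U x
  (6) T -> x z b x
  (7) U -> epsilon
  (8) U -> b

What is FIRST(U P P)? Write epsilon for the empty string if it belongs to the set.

FIRST(T) = {x, z}
FIRST(U) = {epsilon, b}
FIRST(P) = {epsilon, b, x, z}  (via U b z, T T)
FIRST(U P P): take FIRST of each symbol in turn, carrying on past any symbol whose FIRST contains epsilon; result {epsilon, b, x, z}.

{epsilon, b, x, z}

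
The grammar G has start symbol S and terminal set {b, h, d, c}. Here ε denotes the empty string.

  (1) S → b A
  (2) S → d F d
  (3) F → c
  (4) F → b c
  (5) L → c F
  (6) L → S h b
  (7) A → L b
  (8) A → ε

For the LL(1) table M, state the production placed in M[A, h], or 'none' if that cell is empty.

FIRST(S) = {b, d}
FIRST(F) = {b, c}
FIRST(L) = {b, c, d}  (via S h b)
FIRST(A) = {ε, b, c, d}  (via L b)
FOLLOW(S) includes $ since S is the start symbol.
FOLLOW(S): in L→S h b, S is followed by h b with FIRST {h}. Thus FOLLOW(S) = {$, h}.
FOLLOW(A): in S→b A, the suffix after A is empty, so FOLLOW(A) ⊇ FOLLOW(S) = {$, h}. Thus FOLLOW(A) = {$, h}.
For A → L b: FIRST(L b) = {b, c, d}, so it goes in M[A, t] for t ∈ {b, c, d}.
For A → ε: FIRST(ε) = {ε}, so it goes in M[A, t] for t ∈ {}; since ε ∈ FIRST, also for every t ∈ FOLLOW(A) = {$, h}.

A → ε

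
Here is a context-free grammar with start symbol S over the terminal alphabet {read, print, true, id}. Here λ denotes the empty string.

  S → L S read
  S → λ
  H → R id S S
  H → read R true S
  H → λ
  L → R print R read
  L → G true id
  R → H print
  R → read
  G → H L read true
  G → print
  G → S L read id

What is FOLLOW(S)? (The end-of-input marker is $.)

{$, print, read}

FIRST(S) = {λ, print, read}  (via L S read)
FIRST(H) = {λ, print, read}  (via R id S S)
FIRST(R) = {print, read}  (via H print)
FIRST(L) = {print, read}  (via R print R read, G true id)
FIRST(G) = {print, read}  (via H L read true, S L read id)
FOLLOW(S) includes $ since S is the start symbol.
FOLLOW(H): in R→H print, H is followed by print with FIRST {print}; in G→H L read true, H is followed by L read true with FIRST {print, read}. Thus FOLLOW(H) = {print, read}.
FOLLOW(S): in S→L S read, S is followed by read with FIRST {read}; in H→R id S S (occurrence 1), S is followed by S with FIRST {λ, print, read}; in H→R id S S (occurrence 1), the suffix after S is nullable, so FOLLOW(S) ⊇ FOLLOW(H) = {print, read}; in H→R id S S (occurrence 2), the suffix after S is empty, so FOLLOW(S) ⊇ FOLLOW(H) = {print, read}; in H→read R true S, the suffix after S is empty, so FOLLOW(S) ⊇ FOLLOW(H) = {print, read}; in G→S L read id, S is followed by L read id with FIRST {print, read}. Thus FOLLOW(S) = {$, print, read}.
FOLLOW(L): in S→L S read, L is followed by S read with FIRST {print, read}; in G→H L read true, L is followed by read true with FIRST {read}; in G→S L read id, L is followed by read id with FIRST {read}. Thus FOLLOW(L) = {print, read}.
FOLLOW(R): in H→R id S S, R is followed by id S S with FIRST {id}; in H→read R true S, R is followed by true S with FIRST {true}; in L→R print R read (occurrence 1), R is followed by print R read with FIRST {print}; in L→R print R read (occurrence 2), R is followed by read with FIRST {read}. Thus FOLLOW(R) = {id, print, read, true}.
FOLLOW(G): in L→G true id, G is followed by true id with FIRST {true}. Thus FOLLOW(G) = {true}.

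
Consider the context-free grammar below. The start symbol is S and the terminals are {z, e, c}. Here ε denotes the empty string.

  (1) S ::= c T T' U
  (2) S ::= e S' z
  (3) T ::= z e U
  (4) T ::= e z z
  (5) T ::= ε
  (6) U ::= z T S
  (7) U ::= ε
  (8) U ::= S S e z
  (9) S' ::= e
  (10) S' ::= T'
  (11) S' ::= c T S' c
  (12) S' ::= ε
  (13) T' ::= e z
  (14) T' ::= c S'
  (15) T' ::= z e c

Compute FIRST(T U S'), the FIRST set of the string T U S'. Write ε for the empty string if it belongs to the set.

FIRST(S) = {c, e}
FIRST(T) = {ε, e, z}
FIRST(T') = {c, e, z}
FIRST(U) = {ε, c, e, z}  (via S S e z)
FIRST(S') = {ε, c, e, z}  (via T')
FIRST(T U S'): take FIRST of each symbol in turn, carrying on past any symbol whose FIRST contains ε; result {ε, c, e, z}.

{ε, c, e, z}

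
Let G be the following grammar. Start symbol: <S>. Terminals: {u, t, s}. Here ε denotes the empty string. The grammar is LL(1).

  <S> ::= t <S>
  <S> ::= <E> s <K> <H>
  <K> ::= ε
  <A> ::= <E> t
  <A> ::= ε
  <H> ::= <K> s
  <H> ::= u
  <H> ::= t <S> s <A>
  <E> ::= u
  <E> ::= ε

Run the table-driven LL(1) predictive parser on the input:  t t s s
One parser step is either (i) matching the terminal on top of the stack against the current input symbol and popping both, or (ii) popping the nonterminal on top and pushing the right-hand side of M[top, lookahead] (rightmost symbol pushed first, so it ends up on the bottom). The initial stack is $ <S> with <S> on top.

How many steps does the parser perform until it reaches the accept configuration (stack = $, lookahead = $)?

11

step 1: stack=$ <S>  input=t t s s $  — expand <S> ::= t <S>
step 2: stack=$ <S> t  input=t t s s $  — match t
step 3: stack=$ <S>  input=t s s $  — expand <S> ::= t <S>
step 4: stack=$ <S> t  input=t s s $  — match t
step 5: stack=$ <S>  input=s s $  — expand <S> ::= <E> s <K> <H>
step 6: stack=$ <H> <K> s <E>  input=s s $  — expand <E> ::= ε
step 7: stack=$ <H> <K> s  input=s s $  — match s
step 8: stack=$ <H> <K>  input=s $  — expand <K> ::= ε
step 9: stack=$ <H>  input=s $  — expand <H> ::= <K> s
step 10: stack=$ s <K>  input=s $  — expand <K> ::= ε
step 11: stack=$ s  input=s $  — match s
Accept reached after 11 steps.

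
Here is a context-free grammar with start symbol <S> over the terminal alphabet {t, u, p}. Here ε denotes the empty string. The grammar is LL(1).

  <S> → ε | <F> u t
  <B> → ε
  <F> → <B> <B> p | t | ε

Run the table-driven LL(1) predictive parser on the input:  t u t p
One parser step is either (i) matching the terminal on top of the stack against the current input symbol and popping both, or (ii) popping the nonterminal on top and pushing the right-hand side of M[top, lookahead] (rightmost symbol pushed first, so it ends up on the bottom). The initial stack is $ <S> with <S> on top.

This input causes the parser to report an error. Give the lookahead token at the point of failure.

step 1: stack=$ <S>  input=t u t p $  — expand <S> → <F> u t
step 2: stack=$ t u <F>  input=t u t p $  — expand <F> → t
step 3: stack=$ t u t  input=t u t p $  — match t
step 4: stack=$ t u  input=u t p $  — match u
step 5: stack=$ t  input=t p $  — match t
step 6: stack=$  input=p $  — error: stack empty but input remains

p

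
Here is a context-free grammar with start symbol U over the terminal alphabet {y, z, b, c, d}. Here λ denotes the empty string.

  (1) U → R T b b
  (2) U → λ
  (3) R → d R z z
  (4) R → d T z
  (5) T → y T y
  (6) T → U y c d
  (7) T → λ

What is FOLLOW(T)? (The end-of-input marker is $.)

FIRST(R): from R→d R z z we get {d}; from R→d T z we get {d}. So FIRST(R) = {d}.
FIRST(U): from U→R T b b we get {d}; from U→λ we get {λ}. So FIRST(U) = {λ, d}.
FIRST(T): from T→y T y we get {y}; from T→U y c d we get {d, y}; from T→λ we get {λ}. So FIRST(T) = {λ, d, y}.
FOLLOW(U) includes $ since U is the start symbol.
FOLLOW(U): in T→U y c d, U is followed by y c d with FIRST {y}. Thus FOLLOW(U) = {$, y}.
FOLLOW(R): in U→R T b b, R is followed by T b b with FIRST {b, d, y}; in R→d R z z, R is followed by z z with FIRST {z}. Thus FOLLOW(R) = {b, d, y, z}.
FOLLOW(T): in U→R T b b, T is followed by b b with FIRST {b}; in R→d T z, T is followed by z with FIRST {z}; in T→y T y, T is followed by y with FIRST {y}. Thus FOLLOW(T) = {b, y, z}.

{b, y, z}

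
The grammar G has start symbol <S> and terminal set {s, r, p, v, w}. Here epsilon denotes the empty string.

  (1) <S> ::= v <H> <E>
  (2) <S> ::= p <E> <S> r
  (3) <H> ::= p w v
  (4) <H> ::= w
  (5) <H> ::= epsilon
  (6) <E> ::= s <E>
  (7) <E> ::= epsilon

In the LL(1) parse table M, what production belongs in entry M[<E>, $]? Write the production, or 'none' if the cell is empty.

<E> ::= epsilon

FIRST(<S>) = {p, v}
FIRST(<H>) = {epsilon, p, w}
FIRST(<E>) = {epsilon, s}
FOLLOW(<S>) includes $ since <S> is the start symbol.
FOLLOW(<S>): in <S>::=p <E> <S> r, <S> is followed by r with FIRST {r}. Thus FOLLOW(<S>) = {$, r}.
FOLLOW(<E>): in <S>::=v <H> <E>, the suffix after <E> is empty, so FOLLOW(<E>) ⊇ FOLLOW(<S>) = {$, r}; in <S>::=p <E> <S> r, <E> is followed by <S> r with FIRST {p, v}; in <E>::=s <E>, the suffix after <E> is empty (adds nothing new). Thus FOLLOW(<E>) = {$, p, r, v}.
For <E> ::= s <E>: FIRST(s <E>) = {s}, so it goes in M[<E>, t] for t ∈ {s}.
For <E> ::= epsilon: FIRST(epsilon) = {epsilon}, so it goes in M[<E>, t] for t ∈ {}; since epsilon ∈ FIRST, also for every t ∈ FOLLOW(<E>) = {$, p, r, v}.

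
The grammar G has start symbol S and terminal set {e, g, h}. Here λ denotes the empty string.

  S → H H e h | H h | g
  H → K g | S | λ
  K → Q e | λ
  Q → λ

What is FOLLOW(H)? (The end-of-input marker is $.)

FIRST(Q) = {λ}
FIRST(K) = {λ, e}  (via Q e)
FIRST(S) = {e, g, h}  (via H H e h, H h)
FIRST(H) = {λ, e, g, h}  (via K g, S)
FOLLOW(S) includes $ since S is the start symbol.
FOLLOW(H): in S→H H e h (occurrence 1), H is followed by H e h with FIRST {e, g, h}; in S→H H e h (occurrence 2), H is followed by e h with FIRST {e}; in S→H h, H is followed by h with FIRST {h}. Thus FOLLOW(H) = {e, g, h}.
FOLLOW(S): in H→S, the suffix after S is empty, so FOLLOW(S) ⊇ FOLLOW(H) = {e, g, h}. Thus FOLLOW(S) = {$, e, g, h}.
FOLLOW(K): in H→K g, K is followed by g with FIRST {g}. Thus FOLLOW(K) = {g}.
FOLLOW(Q): in K→Q e, Q is followed by e with FIRST {e}. Thus FOLLOW(Q) = {e}.

{e, g, h}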